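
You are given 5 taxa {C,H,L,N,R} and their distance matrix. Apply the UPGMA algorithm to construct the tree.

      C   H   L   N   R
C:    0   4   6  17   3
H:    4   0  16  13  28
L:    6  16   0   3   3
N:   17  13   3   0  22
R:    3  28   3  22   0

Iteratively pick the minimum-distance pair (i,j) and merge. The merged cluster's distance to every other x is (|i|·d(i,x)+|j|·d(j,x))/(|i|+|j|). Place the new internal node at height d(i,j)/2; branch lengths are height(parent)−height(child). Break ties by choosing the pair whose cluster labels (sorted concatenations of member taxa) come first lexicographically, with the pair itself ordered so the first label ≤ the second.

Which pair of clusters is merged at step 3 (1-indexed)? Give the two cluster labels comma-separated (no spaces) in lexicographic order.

CR,LN

1. join C+R (d=3) ⇒ CR; edges |C|=3/2, |R|=3/2
  updated: d(CR,H)=16, d(CR,L)=9/2, d(CR,N)=39/2
2. join L+N (d=3) ⇒ LN; edges |L|=3/2, |N|=3/2
  updated: d(CR,LN)=12, d(H,LN)=29/2
3. join CR+LN (d=12) ⇒ CLNR; edges |CR|=9/2, |LN|=9/2
  updated: d(CLNR,H)=61/4
4. join CLNR+H (d=61/4) ⇒ CHLNR; edges |CLNR|=13/8, |H|=61/8
final tree: (((C:3/2,R:3/2):9/2,(L:3/2,N:3/2):9/2):13/8,H:61/8)
total length: 97/4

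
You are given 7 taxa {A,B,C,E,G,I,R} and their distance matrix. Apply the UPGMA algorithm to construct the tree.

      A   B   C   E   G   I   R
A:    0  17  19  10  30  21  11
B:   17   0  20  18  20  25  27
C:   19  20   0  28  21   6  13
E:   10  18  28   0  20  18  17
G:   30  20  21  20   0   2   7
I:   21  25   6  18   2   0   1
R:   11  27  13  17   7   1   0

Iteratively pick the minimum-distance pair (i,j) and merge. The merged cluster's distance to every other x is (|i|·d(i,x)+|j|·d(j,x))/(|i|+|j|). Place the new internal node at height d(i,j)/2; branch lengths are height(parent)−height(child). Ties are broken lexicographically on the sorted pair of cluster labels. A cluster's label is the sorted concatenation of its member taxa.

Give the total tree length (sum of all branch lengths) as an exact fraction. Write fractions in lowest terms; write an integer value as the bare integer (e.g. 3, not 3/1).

1. join I+R (d=1) ⇒ IR; edges |I|=1/2, |R|=1/2
  updated: d(A,IR)=16, d(B,IR)=26, d(C,IR)=19/2, d(E,IR)=35/2, d(G,IR)=9/2
2. join G+IR (d=9/2) ⇒ GIR; edges |G|=9/4, |IR|=7/4
  updated: d(A,GIR)=62/3, d(B,GIR)=24, d(C,GIR)=40/3, d(E,GIR)=55/3
3. join A+E (d=10) ⇒ AE; edges |A|=5, |E|=5
  updated: d(AE,B)=35/2, d(AE,C)=47/2, d(AE,GIR)=39/2
4. join C+GIR (d=40/3) ⇒ CGIR; edges |C|=20/3, |GIR|=53/12
  updated: d(AE,CGIR)=41/2, d(B,CGIR)=23
5. join AE+B (d=35/2) ⇒ ABE; edges |AE|=15/4, |B|=35/4
  updated: d(ABE,CGIR)=64/3
6. join ABE+CGIR (d=64/3) ⇒ ABCEGIR; edges |ABE|=23/12, |CGIR|=4
final tree: (((A:5,E:5):15/4,B:35/4):23/12,(C:20/3,(G:9/4,(I:1/2,R:1/2):7/4):53/12):4)
total length: 89/2

89/2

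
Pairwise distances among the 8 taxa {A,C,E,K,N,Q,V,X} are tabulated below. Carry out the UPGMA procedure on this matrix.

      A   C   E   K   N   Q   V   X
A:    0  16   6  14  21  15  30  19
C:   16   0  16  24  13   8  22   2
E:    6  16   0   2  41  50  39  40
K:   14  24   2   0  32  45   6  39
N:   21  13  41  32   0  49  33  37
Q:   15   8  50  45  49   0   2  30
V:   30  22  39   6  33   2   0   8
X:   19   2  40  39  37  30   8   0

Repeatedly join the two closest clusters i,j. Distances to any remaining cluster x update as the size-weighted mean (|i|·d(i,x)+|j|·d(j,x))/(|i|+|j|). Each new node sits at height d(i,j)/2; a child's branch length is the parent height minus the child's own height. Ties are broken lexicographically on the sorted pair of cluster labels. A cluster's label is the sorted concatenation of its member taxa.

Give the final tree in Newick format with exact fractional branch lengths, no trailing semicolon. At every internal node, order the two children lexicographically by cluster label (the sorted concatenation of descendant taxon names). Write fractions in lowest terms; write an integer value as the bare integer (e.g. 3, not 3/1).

(((A:5,(E:1,K:1):4):73/8,((C:1,X:1):15/2,(Q:1,V:1):15/2):45/8):113/56,N:113/7)

step 1: merge (C,X) at d=2; branch lengths C→1, X→1; new cluster CX
  updated: d(A,CX)=35/2, d(CX,E)=28, d(CX,K)=63/2, d(CX,N)=25, d(CX,Q)=19, d(CX,V)=15
step 2: merge (E,K) at d=2; branch lengths E→1, K→1; new cluster EK
  updated: d(A,EK)=10, d(CX,EK)=119/4, d(EK,N)=73/2, d(EK,Q)=95/2, d(EK,V)=45/2
step 3: merge (Q,V) at d=2; branch lengths Q→1, V→1; new cluster QV
  updated: d(A,QV)=45/2, d(CX,QV)=17, d(EK,QV)=35, d(N,QV)=41
step 4: merge (A,EK) at d=10; branch lengths A→5, EK→4; new cluster AEK
  updated: d(AEK,CX)=77/3, d(AEK,N)=94/3, d(AEK,QV)=185/6
step 5: merge (CX,QV) at d=17; branch lengths CX→15/2, QV→15/2; new cluster CQVX
  updated: d(AEK,CQVX)=113/4, d(CQVX,N)=33
step 6: merge (AEK,CQVX) at d=113/4; branch lengths AEK→73/8, CQVX→45/8; new cluster ACEKQVX
  updated: d(ACEKQVX,N)=226/7
step 7: merge (ACEKQVX,N) at d=226/7; branch lengths ACEKQVX→113/56, N→113/7; new cluster ACEKNQVX
final tree: (((A:5,(E:1,K:1):4):73/8,((C:1,X:1):15/2,(Q:1,V:1):15/2):45/8):113/56,N:113/7)
total length: 3523/56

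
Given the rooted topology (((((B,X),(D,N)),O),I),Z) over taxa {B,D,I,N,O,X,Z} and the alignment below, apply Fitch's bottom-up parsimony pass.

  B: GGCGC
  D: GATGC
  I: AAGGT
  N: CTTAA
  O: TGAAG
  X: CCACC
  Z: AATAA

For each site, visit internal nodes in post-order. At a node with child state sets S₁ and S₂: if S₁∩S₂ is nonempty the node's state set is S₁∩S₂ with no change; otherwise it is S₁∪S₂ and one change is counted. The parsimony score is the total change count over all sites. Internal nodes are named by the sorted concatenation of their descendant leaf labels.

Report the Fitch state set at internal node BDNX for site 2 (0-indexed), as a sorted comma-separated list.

A,C,T

site 0, node BX: B={G} ∪ X={C} → {C,G} (+1)
site 0, node DN: D={G} ∪ N={C} → {C,G} (+1)
site 0, node BDNX: BX={C,G} ∩ DN={C,G} → {C,G} (+0)
site 0, node BDNOX: BDNX={C,G} ∪ O={T} → {C,G,T} (+1)
site 0, node BDINOX: BDNOX={C,G,T} ∪ I={A} → {A,C,G,T} (+1)
site 0, node BDINOXZ: BDINOX={A,C,G,T} ∩ Z={A} → {A} (+0)
site 1, node BX: B={G} ∪ X={C} → {C,G} (+1)
site 1, node DN: D={A} ∪ N={T} → {A,T} (+1)
site 1, node BDNX: BX={C,G} ∪ DN={A,T} → {A,C,G,T} (+1)
site 1, node BDNOX: BDNX={A,C,G,T} ∩ O={G} → {G} (+0)
site 1, node BDINOX: BDNOX={G} ∪ I={A} → {A,G} (+1)
site 1, node BDINOXZ: BDINOX={A,G} ∩ Z={A} → {A} (+0)
site 2, node BX: B={C} ∪ X={A} → {A,C} (+1)
site 2, node DN: D={T} ∩ N={T} → {T} (+0)
site 2, node BDNX: BX={A,C} ∪ DN={T} → {A,C,T} (+1)
site 2, node BDNOX: BDNX={A,C,T} ∩ O={A} → {A} (+0)
site 2, node BDINOX: BDNOX={A} ∪ I={G} → {A,G} (+1)
site 2, node BDINOXZ: BDINOX={A,G} ∪ Z={T} → {A,G,T} (+1)
site 3, node BX: B={G} ∪ X={C} → {C,G} (+1)
site 3, node DN: D={G} ∪ N={A} → {A,G} (+1)
site 3, node BDNX: BX={C,G} ∩ DN={A,G} → {G} (+0)
site 3, node BDNOX: BDNX={G} ∪ O={A} → {A,G} (+1)
site 3, node BDINOX: BDNOX={A,G} ∩ I={G} → {G} (+0)
site 3, node BDINOXZ: BDINOX={G} ∪ Z={A} → {A,G} (+1)
site 4, node BX: B={C} ∩ X={C} → {C} (+0)
site 4, node DN: D={C} ∪ N={A} → {A,C} (+1)
site 4, node BDNX: BX={C} ∩ DN={A,C} → {C} (+0)
site 4, node BDNOX: BDNX={C} ∪ O={G} → {C,G} (+1)
site 4, node BDINOX: BDNOX={C,G} ∪ I={T} → {C,G,T} (+1)
site 4, node BDINOXZ: BDINOX={C,G,T} ∪ Z={A} → {A,C,G,T} (+1)
per-site changes: [4, 4, 4, 4, 4]; total = 20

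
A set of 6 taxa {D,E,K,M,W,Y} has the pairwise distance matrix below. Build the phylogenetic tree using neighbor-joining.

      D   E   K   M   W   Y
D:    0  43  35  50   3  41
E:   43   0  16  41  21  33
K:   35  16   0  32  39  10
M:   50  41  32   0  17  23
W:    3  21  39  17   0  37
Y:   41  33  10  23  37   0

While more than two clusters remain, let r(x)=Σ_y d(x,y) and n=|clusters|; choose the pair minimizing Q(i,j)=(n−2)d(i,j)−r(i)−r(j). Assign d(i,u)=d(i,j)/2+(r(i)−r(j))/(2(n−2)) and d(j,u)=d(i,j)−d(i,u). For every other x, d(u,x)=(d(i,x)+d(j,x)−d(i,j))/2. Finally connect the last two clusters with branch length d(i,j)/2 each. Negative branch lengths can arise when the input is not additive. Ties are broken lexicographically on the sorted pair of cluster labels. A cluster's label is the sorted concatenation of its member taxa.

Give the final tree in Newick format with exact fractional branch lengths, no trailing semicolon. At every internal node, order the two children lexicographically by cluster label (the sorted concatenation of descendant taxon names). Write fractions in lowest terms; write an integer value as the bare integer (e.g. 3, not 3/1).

step 1: merge (D,W) at d=3, Q=-277; branch lengths D→67/8, W→-43/8; new cluster DW
  updated: d(DW,E)=61/2, d(DW,K)=71/2, d(DW,M)=32, d(DW,Y)=75/2
step 2: merge (DW,M) at d=32, Q=-335/2; branch lengths DW→69/4, M→59/4; new cluster DMW
  updated: d(DMW,E)=79/4, d(DMW,K)=71/4, d(DMW,Y)=57/4
step 3: merge (DMW,E) at d=79/4, Q=-81; branch lengths DMW→45/8, E→113/8; new cluster DEMW
  updated: d(DEMW,K)=7, d(DEMW,Y)=55/4
step 4: merge (DEMW,K) at d=7, Q=-123/4; branch lengths DEMW→43/8, K→13/8; new cluster DEKMW
  updated: d(DEKMW,Y)=67/8
step 5: merge (DEKMW,Y) at d=67/8; branch lengths DEKMW→67/16, Y→67/16; new cluster DEKMWY
final tree: (((((D:67/8,W:-43/8):69/4,M:59/4):45/8,E:113/8):43/8,K:13/8):67/16,Y:67/16)
total length: 561/8

(((((D:67/8,W:-43/8):69/4,M:59/4):45/8,E:113/8):43/8,K:13/8):67/16,Y:67/16)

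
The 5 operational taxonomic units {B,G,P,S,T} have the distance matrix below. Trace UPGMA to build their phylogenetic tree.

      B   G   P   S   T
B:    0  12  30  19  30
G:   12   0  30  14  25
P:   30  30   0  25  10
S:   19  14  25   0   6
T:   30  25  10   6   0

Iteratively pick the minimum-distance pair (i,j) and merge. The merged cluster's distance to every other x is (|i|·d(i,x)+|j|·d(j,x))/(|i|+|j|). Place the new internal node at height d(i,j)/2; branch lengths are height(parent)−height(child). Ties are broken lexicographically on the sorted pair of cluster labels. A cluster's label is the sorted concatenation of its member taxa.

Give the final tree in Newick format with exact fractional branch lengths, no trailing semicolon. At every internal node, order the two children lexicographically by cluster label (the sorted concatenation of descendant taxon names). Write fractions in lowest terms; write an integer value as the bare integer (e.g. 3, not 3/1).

1. join S+T (d=6) ⇒ ST; edges |S|=3, |T|=3
  updated: d(B,ST)=49/2, d(G,ST)=39/2, d(P,ST)=35/2
2. join B+G (d=12) ⇒ BG; edges |B|=6, |G|=6
  updated: d(BG,P)=30, d(BG,ST)=22
3. join P+ST (d=35/2) ⇒ PST; edges |P|=35/4, |ST|=23/4
  updated: d(BG,PST)=74/3
4. join BG+PST (d=74/3) ⇒ BGPST; edges |BG|=19/3, |PST|=43/12
final tree: ((B:6,G:6):19/3,(P:35/4,(S:3,T:3):23/4):43/12)
total length: 509/12

((B:6,G:6):19/3,(P:35/4,(S:3,T:3):23/4):43/12)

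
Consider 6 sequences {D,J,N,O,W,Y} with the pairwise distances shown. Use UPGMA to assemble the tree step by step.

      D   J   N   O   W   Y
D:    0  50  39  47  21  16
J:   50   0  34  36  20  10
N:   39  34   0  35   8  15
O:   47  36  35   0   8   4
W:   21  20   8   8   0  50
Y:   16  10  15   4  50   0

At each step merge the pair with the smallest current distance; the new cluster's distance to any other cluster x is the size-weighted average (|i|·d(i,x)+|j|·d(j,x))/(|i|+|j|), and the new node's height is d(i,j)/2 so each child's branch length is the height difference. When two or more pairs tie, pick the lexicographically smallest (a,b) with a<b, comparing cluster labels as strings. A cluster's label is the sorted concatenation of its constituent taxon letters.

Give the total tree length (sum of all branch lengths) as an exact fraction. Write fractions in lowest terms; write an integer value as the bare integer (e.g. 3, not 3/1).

328/5

iteration 1: select O,Y (d=4); attach at lengths (2, 2); label the merged cluster OY
  updated: d(D,OY)=63/2, d(J,OY)=23, d(N,OY)=25, d(OY,W)=29
iteration 2: select N,W (d=8); attach at lengths (4, 4); label the merged cluster NW
  updated: d(D,NW)=30, d(J,NW)=27, d(NW,OY)=27
iteration 3: select J,OY (d=23); attach at lengths (23/2, 19/2); label the merged cluster JOY
  updated: d(D,JOY)=113/3, d(JOY,NW)=27
iteration 4: select JOY,NW (d=27); attach at lengths (2, 19/2); label the merged cluster JNOWY
  updated: d(D,JNOWY)=173/5
iteration 5: select D,JNOWY (d=173/5); attach at lengths (173/10, 19/5); label the merged cluster DJNOWY
final tree: (D:173/10,((J:23/2,(O:2,Y:2):19/2):2,(N:4,W:4):19/2):19/5)
total length: 328/5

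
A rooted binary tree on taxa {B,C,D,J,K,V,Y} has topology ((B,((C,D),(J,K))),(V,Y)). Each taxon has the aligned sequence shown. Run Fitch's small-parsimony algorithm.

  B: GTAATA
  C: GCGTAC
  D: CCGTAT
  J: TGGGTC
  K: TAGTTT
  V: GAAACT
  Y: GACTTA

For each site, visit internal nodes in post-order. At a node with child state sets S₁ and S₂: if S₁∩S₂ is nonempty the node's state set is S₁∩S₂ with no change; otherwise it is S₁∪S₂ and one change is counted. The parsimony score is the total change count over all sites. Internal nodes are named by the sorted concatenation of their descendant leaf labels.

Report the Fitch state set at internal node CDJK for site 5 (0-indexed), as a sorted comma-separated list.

[col 0] CD: children C:{G}, D:{C} ∪→ {C,G}; cost 1
[col 0] JK: children J:{T}, K:{T} ∩→ {T}; cost 0
[col 0] CDJK: children CD:{C,G}, JK:{T} ∪→ {C,G,T}; cost 1
[col 0] BCDJK: children B:{G}, CDJK:{C,G,T} ∩→ {G}; cost 0
[col 0] VY: children V:{G}, Y:{G} ∩→ {G}; cost 0
[col 0] BCDJKVY: children BCDJK:{G}, VY:{G} ∩→ {G}; cost 0
[col 1] CD: children C:{C}, D:{C} ∩→ {C}; cost 0
[col 1] JK: children J:{G}, K:{A} ∪→ {A,G}; cost 1
[col 1] CDJK: children CD:{C}, JK:{A,G} ∪→ {A,C,G}; cost 1
[col 1] BCDJK: children B:{T}, CDJK:{A,C,G} ∪→ {A,C,G,T}; cost 1
[col 1] VY: children V:{A}, Y:{A} ∩→ {A}; cost 0
[col 1] BCDJKVY: children BCDJK:{A,C,G,T}, VY:{A} ∩→ {A}; cost 0
[col 2] CD: children C:{G}, D:{G} ∩→ {G}; cost 0
[col 2] JK: children J:{G}, K:{G} ∩→ {G}; cost 0
[col 2] CDJK: children CD:{G}, JK:{G} ∩→ {G}; cost 0
[col 2] BCDJK: children B:{A}, CDJK:{G} ∪→ {A,G}; cost 1
[col 2] VY: children V:{A}, Y:{C} ∪→ {A,C}; cost 1
[col 2] BCDJKVY: children BCDJK:{A,G}, VY:{A,C} ∩→ {A}; cost 0
[col 3] CD: children C:{T}, D:{T} ∩→ {T}; cost 0
[col 3] JK: children J:{G}, K:{T} ∪→ {G,T}; cost 1
[col 3] CDJK: children CD:{T}, JK:{G,T} ∩→ {T}; cost 0
[col 3] BCDJK: children B:{A}, CDJK:{T} ∪→ {A,T}; cost 1
[col 3] VY: children V:{A}, Y:{T} ∪→ {A,T}; cost 1
[col 3] BCDJKVY: children BCDJK:{A,T}, VY:{A,T} ∩→ {A,T}; cost 0
[col 4] CD: children C:{A}, D:{A} ∩→ {A}; cost 0
[col 4] JK: children J:{T}, K:{T} ∩→ {T}; cost 0
[col 4] CDJK: children CD:{A}, JK:{T} ∪→ {A,T}; cost 1
[col 4] BCDJK: children B:{T}, CDJK:{A,T} ∩→ {T}; cost 0
[col 4] VY: children V:{C}, Y:{T} ∪→ {C,T}; cost 1
[col 4] BCDJKVY: children BCDJK:{T}, VY:{C,T} ∩→ {T}; cost 0
[col 5] CD: children C:{C}, D:{T} ∪→ {C,T}; cost 1
[col 5] JK: children J:{C}, K:{T} ∪→ {C,T}; cost 1
[col 5] CDJK: children CD:{C,T}, JK:{C,T} ∩→ {C,T}; cost 0
[col 5] BCDJK: children B:{A}, CDJK:{C,T} ∪→ {A,C,T}; cost 1
[col 5] VY: children V:{T}, Y:{A} ∪→ {A,T}; cost 1
[col 5] BCDJKVY: children BCDJK:{A,C,T}, VY:{A,T} ∩→ {A,T}; cost 0
per-site changes: [2, 3, 2, 3, 2, 4]; total = 16

C,T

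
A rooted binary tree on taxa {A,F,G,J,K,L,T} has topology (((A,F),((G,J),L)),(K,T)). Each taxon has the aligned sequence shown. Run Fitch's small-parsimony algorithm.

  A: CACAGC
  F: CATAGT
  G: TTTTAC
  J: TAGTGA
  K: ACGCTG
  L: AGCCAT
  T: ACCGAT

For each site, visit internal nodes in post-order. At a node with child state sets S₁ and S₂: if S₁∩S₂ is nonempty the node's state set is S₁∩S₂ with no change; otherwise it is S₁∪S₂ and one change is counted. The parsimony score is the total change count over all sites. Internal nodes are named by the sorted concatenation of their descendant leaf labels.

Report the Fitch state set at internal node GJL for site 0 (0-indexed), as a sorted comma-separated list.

AF@0: {C} ∩ {C} = {C} (intersection, +0)
GJ@0: {T} ∩ {T} = {T} (intersection, +0)
GJL@0: {T} ∪ {A} = {A,T} (union, +1)
AFGJL@0: {C} ∪ {A,T} = {A,C,T} (union, +1)
KT@0: {A} ∩ {A} = {A} (intersection, +0)
AFGJKLT@0: {A,C,T} ∩ {A} = {A} (intersection, +0)
AF@1: {A} ∩ {A} = {A} (intersection, +0)
GJ@1: {T} ∪ {A} = {A,T} (union, +1)
GJL@1: {A,T} ∪ {G} = {A,G,T} (union, +1)
AFGJL@1: {A} ∩ {A,G,T} = {A} (intersection, +0)
KT@1: {C} ∩ {C} = {C} (intersection, +0)
AFGJKLT@1: {A} ∪ {C} = {A,C} (union, +1)
AF@2: {C} ∪ {T} = {C,T} (union, +1)
GJ@2: {T} ∪ {G} = {G,T} (union, +1)
GJL@2: {G,T} ∪ {C} = {C,G,T} (union, +1)
AFGJL@2: {C,T} ∩ {C,G,T} = {C,T} (intersection, +0)
KT@2: {G} ∪ {C} = {C,G} (union, +1)
AFGJKLT@2: {C,T} ∩ {C,G} = {C} (intersection, +0)
AF@3: {A} ∩ {A} = {A} (intersection, +0)
GJ@3: {T} ∩ {T} = {T} (intersection, +0)
GJL@3: {T} ∪ {C} = {C,T} (union, +1)
AFGJL@3: {A} ∪ {C,T} = {A,C,T} (union, +1)
KT@3: {C} ∪ {G} = {C,G} (union, +1)
AFGJKLT@3: {A,C,T} ∩ {C,G} = {C} (intersection, +0)
AF@4: {G} ∩ {G} = {G} (intersection, +0)
GJ@4: {A} ∪ {G} = {A,G} (union, +1)
GJL@4: {A,G} ∩ {A} = {A} (intersection, +0)
AFGJL@4: {G} ∪ {A} = {A,G} (union, +1)
KT@4: {T} ∪ {A} = {A,T} (union, +1)
AFGJKLT@4: {A,G} ∩ {A,T} = {A} (intersection, +0)
AF@5: {C} ∪ {T} = {C,T} (union, +1)
GJ@5: {C} ∪ {A} = {A,C} (union, +1)
GJL@5: {A,C} ∪ {T} = {A,C,T} (union, +1)
AFGJL@5: {C,T} ∩ {A,C,T} = {C,T} (intersection, +0)
KT@5: {G} ∪ {T} = {G,T} (union, +1)
AFGJKLT@5: {C,T} ∩ {G,T} = {T} (intersection, +0)
per-site changes: [2, 3, 4, 3, 3, 4]; total = 19

A,T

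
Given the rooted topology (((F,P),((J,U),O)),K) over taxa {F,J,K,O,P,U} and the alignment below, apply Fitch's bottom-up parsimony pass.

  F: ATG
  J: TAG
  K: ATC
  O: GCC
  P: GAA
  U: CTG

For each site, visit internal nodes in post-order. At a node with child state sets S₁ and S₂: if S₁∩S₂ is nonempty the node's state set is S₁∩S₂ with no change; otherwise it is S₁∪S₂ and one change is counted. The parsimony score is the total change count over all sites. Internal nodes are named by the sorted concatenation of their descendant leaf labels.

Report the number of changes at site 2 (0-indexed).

3

[col 0] FP: children F:{A}, P:{G} ∪→ {A,G}; cost 1
[col 0] JU: children J:{T}, U:{C} ∪→ {C,T}; cost 1
[col 0] JOU: children JU:{C,T}, O:{G} ∪→ {C,G,T}; cost 1
[col 0] FJOPU: children FP:{A,G}, JOU:{C,G,T} ∩→ {G}; cost 0
[col 0] FJKOPU: children FJOPU:{G}, K:{A} ∪→ {A,G}; cost 1
[col 1] FP: children F:{T}, P:{A} ∪→ {A,T}; cost 1
[col 1] JU: children J:{A}, U:{T} ∪→ {A,T}; cost 1
[col 1] JOU: children JU:{A,T}, O:{C} ∪→ {A,C,T}; cost 1
[col 1] FJOPU: children FP:{A,T}, JOU:{A,C,T} ∩→ {A,T}; cost 0
[col 1] FJKOPU: children FJOPU:{A,T}, K:{T} ∩→ {T}; cost 0
[col 2] FP: children F:{G}, P:{A} ∪→ {A,G}; cost 1
[col 2] JU: children J:{G}, U:{G} ∩→ {G}; cost 0
[col 2] JOU: children JU:{G}, O:{C} ∪→ {C,G}; cost 1
[col 2] FJOPU: children FP:{A,G}, JOU:{C,G} ∩→ {G}; cost 0
[col 2] FJKOPU: children FJOPU:{G}, K:{C} ∪→ {C,G}; cost 1
per-site changes: [4, 3, 3]; total = 10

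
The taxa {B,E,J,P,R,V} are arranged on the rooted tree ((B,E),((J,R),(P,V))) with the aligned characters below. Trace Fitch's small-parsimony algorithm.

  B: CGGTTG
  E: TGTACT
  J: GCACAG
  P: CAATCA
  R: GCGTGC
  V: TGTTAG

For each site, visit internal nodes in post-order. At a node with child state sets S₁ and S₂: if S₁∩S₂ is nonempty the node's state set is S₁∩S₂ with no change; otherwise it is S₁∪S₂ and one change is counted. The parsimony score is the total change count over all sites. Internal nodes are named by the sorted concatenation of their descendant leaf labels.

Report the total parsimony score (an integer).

site 0, node BE: B={C} ∪ E={T} → {C,T} (+1)
site 0, node JR: J={G} ∩ R={G} → {G} (+0)
site 0, node PV: P={C} ∪ V={T} → {C,T} (+1)
site 0, node JPRV: JR={G} ∪ PV={C,T} → {C,G,T} (+1)
site 0, node BEJPRV: BE={C,T} ∩ JPRV={C,G,T} → {C,T} (+0)
site 1, node BE: B={G} ∩ E={G} → {G} (+0)
site 1, node JR: J={C} ∩ R={C} → {C} (+0)
site 1, node PV: P={A} ∪ V={G} → {A,G} (+1)
site 1, node JPRV: JR={C} ∪ PV={A,G} → {A,C,G} (+1)
site 1, node BEJPRV: BE={G} ∩ JPRV={A,C,G} → {G} (+0)
site 2, node BE: B={G} ∪ E={T} → {G,T} (+1)
site 2, node JR: J={A} ∪ R={G} → {A,G} (+1)
site 2, node PV: P={A} ∪ V={T} → {A,T} (+1)
site 2, node JPRV: JR={A,G} ∩ PV={A,T} → {A} (+0)
site 2, node BEJPRV: BE={G,T} ∪ JPRV={A} → {A,G,T} (+1)
site 3, node BE: B={T} ∪ E={A} → {A,T} (+1)
site 3, node JR: J={C} ∪ R={T} → {C,T} (+1)
site 3, node PV: P={T} ∩ V={T} → {T} (+0)
site 3, node JPRV: JR={C,T} ∩ PV={T} → {T} (+0)
site 3, node BEJPRV: BE={A,T} ∩ JPRV={T} → {T} (+0)
site 4, node BE: B={T} ∪ E={C} → {C,T} (+1)
site 4, node JR: J={A} ∪ R={G} → {A,G} (+1)
site 4, node PV: P={C} ∪ V={A} → {A,C} (+1)
site 4, node JPRV: JR={A,G} ∩ PV={A,C} → {A} (+0)
site 4, node BEJPRV: BE={C,T} ∪ JPRV={A} → {A,C,T} (+1)
site 5, node BE: B={G} ∪ E={T} → {G,T} (+1)
site 5, node JR: J={G} ∪ R={C} → {C,G} (+1)
site 5, node PV: P={A} ∪ V={G} → {A,G} (+1)
site 5, node JPRV: JR={C,G} ∩ PV={A,G} → {G} (+0)
site 5, node BEJPRV: BE={G,T} ∩ JPRV={G} → {G} (+0)
per-site changes: [3, 2, 4, 2, 4, 3]; total = 18

18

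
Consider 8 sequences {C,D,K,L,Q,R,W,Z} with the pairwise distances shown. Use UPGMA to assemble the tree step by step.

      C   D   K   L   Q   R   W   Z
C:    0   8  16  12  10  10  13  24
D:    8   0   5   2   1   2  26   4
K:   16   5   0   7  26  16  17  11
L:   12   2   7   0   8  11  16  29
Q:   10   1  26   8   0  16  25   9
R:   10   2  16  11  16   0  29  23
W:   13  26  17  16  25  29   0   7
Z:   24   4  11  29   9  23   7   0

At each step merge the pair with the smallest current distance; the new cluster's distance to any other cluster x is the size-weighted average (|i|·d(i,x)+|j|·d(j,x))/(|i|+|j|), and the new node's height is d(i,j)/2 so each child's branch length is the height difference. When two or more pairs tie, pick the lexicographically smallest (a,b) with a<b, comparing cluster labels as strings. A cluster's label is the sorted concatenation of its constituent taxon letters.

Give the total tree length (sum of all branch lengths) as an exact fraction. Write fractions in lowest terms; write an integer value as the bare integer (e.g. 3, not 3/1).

1. join D+Q (d=1) ⇒ DQ; edges |D|=1/2, |Q|=1/2
  updated: d(C,DQ)=9, d(DQ,K)=31/2, d(DQ,L)=5, d(DQ,R)=9, d(DQ,W)=51/2, d(DQ,Z)=13/2
2. join DQ+L (d=5) ⇒ DLQ; edges |DQ|=2, |L|=5/2
  updated: d(C,DLQ)=10, d(DLQ,K)=38/3, d(DLQ,R)=29/3, d(DLQ,W)=67/3, d(DLQ,Z)=14
3. join W+Z (d=7) ⇒ WZ; edges |W|=7/2, |Z|=7/2
  updated: d(C,WZ)=37/2, d(DLQ,WZ)=109/6, d(K,WZ)=14, d(R,WZ)=26
4. join DLQ+R (d=29/3) ⇒ DLQR; edges |DLQ|=7/3, |R|=29/6
  updated: d(C,DLQR)=10, d(DLQR,K)=27/2, d(DLQR,WZ)=161/8
5. join C+DLQR (d=10) ⇒ CDLQR; edges |C|=5, |DLQR|=1/6
  updated: d(CDLQR,K)=14, d(CDLQR,WZ)=99/5
6. join CDLQR+K (d=14) ⇒ CDKLQR; edges |CDLQR|=2, |K|=7
  updated: d(CDKLQR,WZ)=113/6
7. join CDKLQR+WZ (d=113/6) ⇒ CDKLQRWZ; edges |CDKLQR|=29/12, |WZ|=71/12
final tree: (((C:5,(((D:1/2,Q:1/2):2,L:5/2):7/3,R:29/6):1/6):2,K:7):29/12,(W:7/2,Z:7/2):71/12)
total length: 253/6

253/6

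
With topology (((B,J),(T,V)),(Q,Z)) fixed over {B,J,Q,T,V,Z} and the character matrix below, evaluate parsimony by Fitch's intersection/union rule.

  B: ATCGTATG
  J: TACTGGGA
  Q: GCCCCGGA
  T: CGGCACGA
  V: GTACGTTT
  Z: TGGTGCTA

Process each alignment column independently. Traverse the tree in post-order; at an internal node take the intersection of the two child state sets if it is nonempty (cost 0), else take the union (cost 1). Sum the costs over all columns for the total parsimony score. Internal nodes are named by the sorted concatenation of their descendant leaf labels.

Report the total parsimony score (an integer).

BJ@0: {A} ∪ {T} = {A,T} (union, +1)
TV@0: {C} ∪ {G} = {C,G} (union, +1)
BJTV@0: {A,T} ∪ {C,G} = {A,C,G,T} (union, +1)
QZ@0: {G} ∪ {T} = {G,T} (union, +1)
BJQTVZ@0: {A,C,G,T} ∩ {G,T} = {G,T} (intersection, +0)
BJ@1: {T} ∪ {A} = {A,T} (union, +1)
TV@1: {G} ∪ {T} = {G,T} (union, +1)
BJTV@1: {A,T} ∩ {G,T} = {T} (intersection, +0)
QZ@1: {C} ∪ {G} = {C,G} (union, +1)
BJQTVZ@1: {T} ∪ {C,G} = {C,G,T} (union, +1)
BJ@2: {C} ∩ {C} = {C} (intersection, +0)
TV@2: {G} ∪ {A} = {A,G} (union, +1)
BJTV@2: {C} ∪ {A,G} = {A,C,G} (union, +1)
QZ@2: {C} ∪ {G} = {C,G} (union, +1)
BJQTVZ@2: {A,C,G} ∩ {C,G} = {C,G} (intersection, +0)
BJ@3: {G} ∪ {T} = {G,T} (union, +1)
TV@3: {C} ∩ {C} = {C} (intersection, +0)
BJTV@3: {G,T} ∪ {C} = {C,G,T} (union, +1)
QZ@3: {C} ∪ {T} = {C,T} (union, +1)
BJQTVZ@3: {C,G,T} ∩ {C,T} = {C,T} (intersection, +0)
BJ@4: {T} ∪ {G} = {G,T} (union, +1)
TV@4: {A} ∪ {G} = {A,G} (union, +1)
BJTV@4: {G,T} ∩ {A,G} = {G} (intersection, +0)
QZ@4: {C} ∪ {G} = {C,G} (union, +1)
BJQTVZ@4: {G} ∩ {C,G} = {G} (intersection, +0)
BJ@5: {A} ∪ {G} = {A,G} (union, +1)
TV@5: {C} ∪ {T} = {C,T} (union, +1)
BJTV@5: {A,G} ∪ {C,T} = {A,C,G,T} (union, +1)
QZ@5: {G} ∪ {C} = {C,G} (union, +1)
BJQTVZ@5: {A,C,G,T} ∩ {C,G} = {C,G} (intersection, +0)
BJ@6: {T} ∪ {G} = {G,T} (union, +1)
TV@6: {G} ∪ {T} = {G,T} (union, +1)
BJTV@6: {G,T} ∩ {G,T} = {G,T} (intersection, +0)
QZ@6: {G} ∪ {T} = {G,T} (union, +1)
BJQTVZ@6: {G,T} ∩ {G,T} = {G,T} (intersection, +0)
BJ@7: {G} ∪ {A} = {A,G} (union, +1)
TV@7: {A} ∪ {T} = {A,T} (union, +1)
BJTV@7: {A,G} ∩ {A,T} = {A} (intersection, +0)
QZ@7: {A} ∩ {A} = {A} (intersection, +0)
BJQTVZ@7: {A} ∩ {A} = {A} (intersection, +0)
per-site changes: [4, 4, 3, 3, 3, 4, 3, 2]; total = 26

26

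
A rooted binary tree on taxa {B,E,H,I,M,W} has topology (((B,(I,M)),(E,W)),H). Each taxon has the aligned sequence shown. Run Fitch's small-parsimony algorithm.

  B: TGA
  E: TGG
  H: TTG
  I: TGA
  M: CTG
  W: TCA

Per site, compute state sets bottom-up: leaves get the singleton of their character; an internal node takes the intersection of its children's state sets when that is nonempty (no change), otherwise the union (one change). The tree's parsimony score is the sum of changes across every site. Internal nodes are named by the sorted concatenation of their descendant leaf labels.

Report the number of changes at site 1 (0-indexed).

3

[col 0] IM: children I:{T}, M:{C} ∪→ {C,T}; cost 1
[col 0] BIM: children B:{T}, IM:{C,T} ∩→ {T}; cost 0
[col 0] EW: children E:{T}, W:{T} ∩→ {T}; cost 0
[col 0] BEIMW: children BIM:{T}, EW:{T} ∩→ {T}; cost 0
[col 0] BEHIMW: children BEIMW:{T}, H:{T} ∩→ {T}; cost 0
[col 1] IM: children I:{G}, M:{T} ∪→ {G,T}; cost 1
[col 1] BIM: children B:{G}, IM:{G,T} ∩→ {G}; cost 0
[col 1] EW: children E:{G}, W:{C} ∪→ {C,G}; cost 1
[col 1] BEIMW: children BIM:{G}, EW:{C,G} ∩→ {G}; cost 0
[col 1] BEHIMW: children BEIMW:{G}, H:{T} ∪→ {G,T}; cost 1
[col 2] IM: children I:{A}, M:{G} ∪→ {A,G}; cost 1
[col 2] BIM: children B:{A}, IM:{A,G} ∩→ {A}; cost 0
[col 2] EW: children E:{G}, W:{A} ∪→ {A,G}; cost 1
[col 2] BEIMW: children BIM:{A}, EW:{A,G} ∩→ {A}; cost 0
[col 2] BEHIMW: children BEIMW:{A}, H:{G} ∪→ {A,G}; cost 1
per-site changes: [1, 3, 3]; total = 7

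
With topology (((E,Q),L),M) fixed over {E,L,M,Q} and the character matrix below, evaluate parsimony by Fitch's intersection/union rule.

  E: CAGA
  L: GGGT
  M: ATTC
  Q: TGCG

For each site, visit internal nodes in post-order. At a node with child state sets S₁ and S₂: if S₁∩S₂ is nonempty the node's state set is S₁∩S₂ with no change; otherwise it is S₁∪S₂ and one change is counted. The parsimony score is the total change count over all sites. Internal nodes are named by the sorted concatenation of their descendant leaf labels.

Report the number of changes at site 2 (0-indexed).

2

site 0, node EQ: E={C} ∪ Q={T} → {C,T} (+1)
site 0, node ELQ: EQ={C,T} ∪ L={G} → {C,G,T} (+1)
site 0, node ELMQ: ELQ={C,G,T} ∪ M={A} → {A,C,G,T} (+1)
site 1, node EQ: E={A} ∪ Q={G} → {A,G} (+1)
site 1, node ELQ: EQ={A,G} ∩ L={G} → {G} (+0)
site 1, node ELMQ: ELQ={G} ∪ M={T} → {G,T} (+1)
site 2, node EQ: E={G} ∪ Q={C} → {C,G} (+1)
site 2, node ELQ: EQ={C,G} ∩ L={G} → {G} (+0)
site 2, node ELMQ: ELQ={G} ∪ M={T} → {G,T} (+1)
site 3, node EQ: E={A} ∪ Q={G} → {A,G} (+1)
site 3, node ELQ: EQ={A,G} ∪ L={T} → {A,G,T} (+1)
site 3, node ELMQ: ELQ={A,G,T} ∪ M={C} → {A,C,G,T} (+1)
per-site changes: [3, 2, 2, 3]; total = 10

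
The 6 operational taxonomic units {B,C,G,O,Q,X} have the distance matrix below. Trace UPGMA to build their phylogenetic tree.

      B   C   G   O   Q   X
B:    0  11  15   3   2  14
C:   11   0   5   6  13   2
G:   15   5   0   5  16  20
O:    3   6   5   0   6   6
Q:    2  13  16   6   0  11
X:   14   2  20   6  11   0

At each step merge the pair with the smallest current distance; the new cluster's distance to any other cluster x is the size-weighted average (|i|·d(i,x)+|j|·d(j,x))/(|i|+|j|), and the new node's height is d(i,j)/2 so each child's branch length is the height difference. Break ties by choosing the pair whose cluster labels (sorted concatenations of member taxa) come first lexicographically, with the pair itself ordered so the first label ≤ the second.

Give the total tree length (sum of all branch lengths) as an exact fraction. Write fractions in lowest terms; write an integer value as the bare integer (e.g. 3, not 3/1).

323/15

iteration 1: select B,Q (d=2); attach at lengths (1, 1); label the merged cluster BQ
  updated: d(BQ,C)=12, d(BQ,G)=31/2, d(BQ,O)=9/2, d(BQ,X)=25/2
iteration 2: select C,X (d=2); attach at lengths (1, 1); label the merged cluster CX
  updated: d(BQ,CX)=49/4, d(CX,G)=25/2, d(CX,O)=6
iteration 3: select BQ,O (d=9/2); attach at lengths (5/4, 9/4); label the merged cluster BOQ
  updated: d(BOQ,CX)=61/6, d(BOQ,G)=12
iteration 4: select BOQ,CX (d=61/6); attach at lengths (17/6, 49/12); label the merged cluster BCOQX
  updated: d(BCOQX,G)=61/5
iteration 5: select BCOQX,G (d=61/5); attach at lengths (61/60, 61/10); label the merged cluster BCGOQX
final tree: ((((B:1,Q:1):5/4,O:9/4):17/6,(C:1,X:1):49/12):61/60,G:61/10)
total length: 323/15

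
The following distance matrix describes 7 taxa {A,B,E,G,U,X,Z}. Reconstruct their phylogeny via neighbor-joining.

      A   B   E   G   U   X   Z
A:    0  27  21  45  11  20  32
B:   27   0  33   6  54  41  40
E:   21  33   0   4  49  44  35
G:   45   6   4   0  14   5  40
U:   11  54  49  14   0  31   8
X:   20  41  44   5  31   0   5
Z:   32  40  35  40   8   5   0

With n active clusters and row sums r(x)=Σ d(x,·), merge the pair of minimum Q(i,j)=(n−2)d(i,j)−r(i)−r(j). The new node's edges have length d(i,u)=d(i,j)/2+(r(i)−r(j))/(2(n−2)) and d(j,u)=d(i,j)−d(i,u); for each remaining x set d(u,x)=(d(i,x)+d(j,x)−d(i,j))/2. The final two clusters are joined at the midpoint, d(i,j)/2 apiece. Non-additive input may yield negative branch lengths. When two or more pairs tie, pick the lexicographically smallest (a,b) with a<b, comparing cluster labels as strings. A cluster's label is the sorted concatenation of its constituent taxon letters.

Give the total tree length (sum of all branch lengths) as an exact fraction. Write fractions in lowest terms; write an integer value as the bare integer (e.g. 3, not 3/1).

545/8

1. join U+Z (d=8, Q=-287) ⇒ UZ; edges |U|=47/10, |Z|=33/10
  updated: d(A,UZ)=35/2, d(B,UZ)=43, d(E,UZ)=38, d(G,UZ)=23, d(UZ,X)=14
2. join B+G (d=6, Q=-209) ⇒ BG; edges |B|=91/8, |G|=-43/8
  updated: d(A,BG)=33, d(BG,E)=31/2, d(BG,UZ)=30, d(BG,X)=20
3. join BG+E (d=31/2, Q=-341/2) ⇒ BEG; edges |BG|=53/12, |E|=133/12
  updated: d(A,BEG)=77/4, d(BEG,UZ)=105/4, d(BEG,X)=97/4
4. join A+BEG (d=77/4, Q=-88) ⇒ ABEG; edges |A|=51/8, |BEG|=103/8
  updated: d(ABEG,UZ)=49/4, d(ABEG,X)=25/2
5. join ABEG+UZ (d=49/4, Q=-155/4) ⇒ ABEGUZ; edges |ABEG|=43/8, |UZ|=55/8
  updated: d(ABEGUZ,X)=57/8
6. join ABEGUZ+X (d=57/8) ⇒ ABEGUXZ; edges |ABEGUZ|=57/16, |X|=57/16
final tree: (((A:51/8,((B:91/8,G:-43/8):53/12,E:133/12):103/8):43/8,(U:47/10,Z:33/10):55/8):57/16,X:57/16)
total length: 545/8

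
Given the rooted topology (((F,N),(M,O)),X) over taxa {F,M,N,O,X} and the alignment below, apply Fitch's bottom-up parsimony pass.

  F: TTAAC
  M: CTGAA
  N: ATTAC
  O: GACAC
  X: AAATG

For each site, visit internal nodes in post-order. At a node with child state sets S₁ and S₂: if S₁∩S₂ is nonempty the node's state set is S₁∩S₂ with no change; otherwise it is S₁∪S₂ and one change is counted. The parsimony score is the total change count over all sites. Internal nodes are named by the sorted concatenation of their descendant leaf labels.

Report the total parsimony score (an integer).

[col 0] FN: children F:{T}, N:{A} ∪→ {A,T}; cost 1
[col 0] MO: children M:{C}, O:{G} ∪→ {C,G}; cost 1
[col 0] FMNO: children FN:{A,T}, MO:{C,G} ∪→ {A,C,G,T}; cost 1
[col 0] FMNOX: children FMNO:{A,C,G,T}, X:{A} ∩→ {A}; cost 0
[col 1] FN: children F:{T}, N:{T} ∩→ {T}; cost 0
[col 1] MO: children M:{T}, O:{A} ∪→ {A,T}; cost 1
[col 1] FMNO: children FN:{T}, MO:{A,T} ∩→ {T}; cost 0
[col 1] FMNOX: children FMNO:{T}, X:{A} ∪→ {A,T}; cost 1
[col 2] FN: children F:{A}, N:{T} ∪→ {A,T}; cost 1
[col 2] MO: children M:{G}, O:{C} ∪→ {C,G}; cost 1
[col 2] FMNO: children FN:{A,T}, MO:{C,G} ∪→ {A,C,G,T}; cost 1
[col 2] FMNOX: children FMNO:{A,C,G,T}, X:{A} ∩→ {A}; cost 0
[col 3] FN: children F:{A}, N:{A} ∩→ {A}; cost 0
[col 3] MO: children M:{A}, O:{A} ∩→ {A}; cost 0
[col 3] FMNO: children FN:{A}, MO:{A} ∩→ {A}; cost 0
[col 3] FMNOX: children FMNO:{A}, X:{T} ∪→ {A,T}; cost 1
[col 4] FN: children F:{C}, N:{C} ∩→ {C}; cost 0
[col 4] MO: children M:{A}, O:{C} ∪→ {A,C}; cost 1
[col 4] FMNO: children FN:{C}, MO:{A,C} ∩→ {C}; cost 0
[col 4] FMNOX: children FMNO:{C}, X:{G} ∪→ {C,G}; cost 1
per-site changes: [3, 2, 3, 1, 2]; total = 11

11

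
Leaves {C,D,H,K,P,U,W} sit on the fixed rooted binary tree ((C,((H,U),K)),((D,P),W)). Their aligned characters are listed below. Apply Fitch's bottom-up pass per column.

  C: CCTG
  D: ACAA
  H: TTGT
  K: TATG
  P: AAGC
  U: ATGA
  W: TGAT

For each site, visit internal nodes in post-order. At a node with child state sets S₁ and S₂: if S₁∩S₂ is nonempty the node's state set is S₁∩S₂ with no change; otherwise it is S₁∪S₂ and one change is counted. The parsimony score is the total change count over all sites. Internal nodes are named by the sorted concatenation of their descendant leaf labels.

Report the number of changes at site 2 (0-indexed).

3

[col 0] HU: children H:{T}, U:{A} ∪→ {A,T}; cost 1
[col 0] HKU: children HU:{A,T}, K:{T} ∩→ {T}; cost 0
[col 0] CHKU: children C:{C}, HKU:{T} ∪→ {C,T}; cost 1
[col 0] DP: children D:{A}, P:{A} ∩→ {A}; cost 0
[col 0] DPW: children DP:{A}, W:{T} ∪→ {A,T}; cost 1
[col 0] CDHKPUW: children CHKU:{C,T}, DPW:{A,T} ∩→ {T}; cost 0
[col 1] HU: children H:{T}, U:{T} ∩→ {T}; cost 0
[col 1] HKU: children HU:{T}, K:{A} ∪→ {A,T}; cost 1
[col 1] CHKU: children C:{C}, HKU:{A,T} ∪→ {A,C,T}; cost 1
[col 1] DP: children D:{C}, P:{A} ∪→ {A,C}; cost 1
[col 1] DPW: children DP:{A,C}, W:{G} ∪→ {A,C,G}; cost 1
[col 1] CDHKPUW: children CHKU:{A,C,T}, DPW:{A,C,G} ∩→ {A,C}; cost 0
[col 2] HU: children H:{G}, U:{G} ∩→ {G}; cost 0
[col 2] HKU: children HU:{G}, K:{T} ∪→ {G,T}; cost 1
[col 2] CHKU: children C:{T}, HKU:{G,T} ∩→ {T}; cost 0
[col 2] DP: children D:{A}, P:{G} ∪→ {A,G}; cost 1
[col 2] DPW: children DP:{A,G}, W:{A} ∩→ {A}; cost 0
[col 2] CDHKPUW: children CHKU:{T}, DPW:{A} ∪→ {A,T}; cost 1
[col 3] HU: children H:{T}, U:{A} ∪→ {A,T}; cost 1
[col 3] HKU: children HU:{A,T}, K:{G} ∪→ {A,G,T}; cost 1
[col 3] CHKU: children C:{G}, HKU:{A,G,T} ∩→ {G}; cost 0
[col 3] DP: children D:{A}, P:{C} ∪→ {A,C}; cost 1
[col 3] DPW: children DP:{A,C}, W:{T} ∪→ {A,C,T}; cost 1
[col 3] CDHKPUW: children CHKU:{G}, DPW:{A,C,T} ∪→ {A,C,G,T}; cost 1
per-site changes: [3, 4, 3, 5]; total = 15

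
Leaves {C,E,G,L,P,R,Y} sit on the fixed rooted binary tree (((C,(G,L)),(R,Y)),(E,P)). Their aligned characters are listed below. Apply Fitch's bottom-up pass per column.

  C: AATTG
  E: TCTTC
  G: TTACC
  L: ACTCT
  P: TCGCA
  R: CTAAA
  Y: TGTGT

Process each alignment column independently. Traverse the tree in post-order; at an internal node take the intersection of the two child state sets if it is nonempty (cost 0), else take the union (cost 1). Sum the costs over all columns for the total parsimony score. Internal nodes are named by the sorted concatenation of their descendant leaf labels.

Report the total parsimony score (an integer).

GL@0: {T} ∪ {A} = {A,T} (union, +1)
CGL@0: {A} ∩ {A,T} = {A} (intersection, +0)
RY@0: {C} ∪ {T} = {C,T} (union, +1)
CGLRY@0: {A} ∪ {C,T} = {A,C,T} (union, +1)
EP@0: {T} ∩ {T} = {T} (intersection, +0)
CEGLPRY@0: {A,C,T} ∩ {T} = {T} (intersection, +0)
GL@1: {T} ∪ {C} = {C,T} (union, +1)
CGL@1: {A} ∪ {C,T} = {A,C,T} (union, +1)
RY@1: {T} ∪ {G} = {G,T} (union, +1)
CGLRY@1: {A,C,T} ∩ {G,T} = {T} (intersection, +0)
EP@1: {C} ∩ {C} = {C} (intersection, +0)
CEGLPRY@1: {T} ∪ {C} = {C,T} (union, +1)
GL@2: {A} ∪ {T} = {A,T} (union, +1)
CGL@2: {T} ∩ {A,T} = {T} (intersection, +0)
RY@2: {A} ∪ {T} = {A,T} (union, +1)
CGLRY@2: {T} ∩ {A,T} = {T} (intersection, +0)
EP@2: {T} ∪ {G} = {G,T} (union, +1)
CEGLPRY@2: {T} ∩ {G,T} = {T} (intersection, +0)
GL@3: {C} ∩ {C} = {C} (intersection, +0)
CGL@3: {T} ∪ {C} = {C,T} (union, +1)
RY@3: {A} ∪ {G} = {A,G} (union, +1)
CGLRY@3: {C,T} ∪ {A,G} = {A,C,G,T} (union, +1)
EP@3: {T} ∪ {C} = {C,T} (union, +1)
CEGLPRY@3: {A,C,G,T} ∩ {C,T} = {C,T} (intersection, +0)
GL@4: {C} ∪ {T} = {C,T} (union, +1)
CGL@4: {G} ∪ {C,T} = {C,G,T} (union, +1)
RY@4: {A} ∪ {T} = {A,T} (union, +1)
CGLRY@4: {C,G,T} ∩ {A,T} = {T} (intersection, +0)
EP@4: {C} ∪ {A} = {A,C} (union, +1)
CEGLPRY@4: {T} ∪ {A,C} = {A,C,T} (union, +1)
per-site changes: [3, 4, 3, 4, 5]; total = 19

19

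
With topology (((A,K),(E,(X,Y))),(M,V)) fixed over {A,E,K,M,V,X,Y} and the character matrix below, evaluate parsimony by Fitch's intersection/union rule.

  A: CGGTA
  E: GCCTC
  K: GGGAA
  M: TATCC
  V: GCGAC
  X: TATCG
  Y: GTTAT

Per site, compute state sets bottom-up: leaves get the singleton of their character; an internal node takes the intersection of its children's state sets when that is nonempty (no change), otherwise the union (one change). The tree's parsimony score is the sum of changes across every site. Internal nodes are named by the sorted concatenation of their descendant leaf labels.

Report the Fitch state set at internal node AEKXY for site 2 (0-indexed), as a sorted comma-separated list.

C,G,T

AK@0: {C} ∪ {G} = {C,G} (union, +1)
XY@0: {T} ∪ {G} = {G,T} (union, +1)
EXY@0: {G} ∩ {G,T} = {G} (intersection, +0)
AEKXY@0: {C,G} ∩ {G} = {G} (intersection, +0)
MV@0: {T} ∪ {G} = {G,T} (union, +1)
AEKMVXY@0: {G} ∩ {G,T} = {G} (intersection, +0)
AK@1: {G} ∩ {G} = {G} (intersection, +0)
XY@1: {A} ∪ {T} = {A,T} (union, +1)
EXY@1: {C} ∪ {A,T} = {A,C,T} (union, +1)
AEKXY@1: {G} ∪ {A,C,T} = {A,C,G,T} (union, +1)
MV@1: {A} ∪ {C} = {A,C} (union, +1)
AEKMVXY@1: {A,C,G,T} ∩ {A,C} = {A,C} (intersection, +0)
AK@2: {G} ∩ {G} = {G} (intersection, +0)
XY@2: {T} ∩ {T} = {T} (intersection, +0)
EXY@2: {C} ∪ {T} = {C,T} (union, +1)
AEKXY@2: {G} ∪ {C,T} = {C,G,T} (union, +1)
MV@2: {T} ∪ {G} = {G,T} (union, +1)
AEKMVXY@2: {C,G,T} ∩ {G,T} = {G,T} (intersection, +0)
AK@3: {T} ∪ {A} = {A,T} (union, +1)
XY@3: {C} ∪ {A} = {A,C} (union, +1)
EXY@3: {T} ∪ {A,C} = {A,C,T} (union, +1)
AEKXY@3: {A,T} ∩ {A,C,T} = {A,T} (intersection, +0)
MV@3: {C} ∪ {A} = {A,C} (union, +1)
AEKMVXY@3: {A,T} ∩ {A,C} = {A} (intersection, +0)
AK@4: {A} ∩ {A} = {A} (intersection, +0)
XY@4: {G} ∪ {T} = {G,T} (union, +1)
EXY@4: {C} ∪ {G,T} = {C,G,T} (union, +1)
AEKXY@4: {A} ∪ {C,G,T} = {A,C,G,T} (union, +1)
MV@4: {C} ∩ {C} = {C} (intersection, +0)
AEKMVXY@4: {A,C,G,T} ∩ {C} = {C} (intersection, +0)
per-site changes: [3, 4, 3, 4, 3]; total = 17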